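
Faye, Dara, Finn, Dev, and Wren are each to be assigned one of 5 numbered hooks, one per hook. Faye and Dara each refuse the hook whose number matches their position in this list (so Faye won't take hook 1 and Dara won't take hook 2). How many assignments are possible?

78

Let Aᵢ (for i ∈ {1, 2}) be the placements that put person i in their forbidden hook. Any j of these fix j positions, leaving (5−j)! ways to fill the rest, and there are C(2,j) ways to pick which j.
By inclusion–exclusion, the number of valid placements is Σ_{j=0}^{2} (−1)^j C(2,j)·(5−j)!.
Computing: 120 − 48 + 6 = 78.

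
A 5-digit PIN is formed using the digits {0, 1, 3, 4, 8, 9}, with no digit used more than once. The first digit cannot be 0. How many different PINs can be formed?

600

The first digit has 6−1 = 5 choices (anything except 0).
The remaining 4 digits are filled from the other 5 symbols without repetition: 5 × 4 × 3 × 2 = 120.
Total: 5 × 120 = 600.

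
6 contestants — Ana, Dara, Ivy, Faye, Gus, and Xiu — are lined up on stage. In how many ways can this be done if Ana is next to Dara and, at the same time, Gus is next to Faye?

96

Treat {Ana,Dara} as one block (2 orders) and {Gus,Faye} as another (2 orders).
That leaves 4 units to arrange: 2 × 2 × 4! = 4 × 24 = 96.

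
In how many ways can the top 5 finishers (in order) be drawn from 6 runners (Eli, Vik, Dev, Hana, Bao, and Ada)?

720

This is an ordered selection of 5 from 6: P(6,5).
That gives 6 × 5 × 4 × 3 × 2 = 720.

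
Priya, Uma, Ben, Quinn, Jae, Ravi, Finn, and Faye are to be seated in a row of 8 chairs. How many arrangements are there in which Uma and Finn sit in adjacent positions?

10080

Glue Uma and Finn into one block (2 internal orders), leaving 7 units to arrange in a row.
So the count is 2·(7)! = 10080.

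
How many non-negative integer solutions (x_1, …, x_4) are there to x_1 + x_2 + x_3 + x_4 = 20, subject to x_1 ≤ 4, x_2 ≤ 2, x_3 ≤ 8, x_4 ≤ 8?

10

By stars and bars, unrestricted non-negative solutions to x_1+…+x_4 = 20 number C(20+3,3) = 1771.
Subtract solutions that violate a single cap (substitute x_i' = x_i − (cap_i+1)): x_1 ≥ 5 gives C(18,3) = 816; x_2 ≥ 3 gives C(20,3) = 1140; x_3 ≥ 9 gives C(14,3) = 364; x_4 ≥ 9 gives C(14,3) = 364. Together 2684.
Add back pairs where two caps are both exceeded: 455 + 84 + 84 + 165 + 165 + 10 = 963.
Subtract triples: 20 + 20 + 0 + 0 = 40.
By inclusion–exclusion the count is 1771 − 2684 + 963 − 40 = 10.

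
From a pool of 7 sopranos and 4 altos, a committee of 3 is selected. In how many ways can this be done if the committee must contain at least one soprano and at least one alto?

126

With no constraint there are C(11,3) = 165 possible selections.
Selections missing a whole group: no sopranos → C(4,3) = 4; no altos → C(7,3) = 35.
Both groups omitted at once is impossible, so 165 − 39 = 126.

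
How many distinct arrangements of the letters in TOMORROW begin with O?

1260

With the first slot taken by O, it remains to arrange the other 7 letters (TMORROW).
Those 7 letters have O appearing twice and R appearing twice, giving (7)!/(2!·2!) = 1260.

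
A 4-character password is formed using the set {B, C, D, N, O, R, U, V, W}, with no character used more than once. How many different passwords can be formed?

3024

With no repetition, fill the 4 characters in order: 9 choices, then 8, down to 6.
9 × 8 × 7 × 6 = 3024.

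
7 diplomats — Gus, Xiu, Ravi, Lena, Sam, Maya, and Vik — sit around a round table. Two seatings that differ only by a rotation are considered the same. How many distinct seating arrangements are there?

720

Fix one person's seat to break rotational symmetry; the remaining 6 people can be arranged in (6)! = 720 ways.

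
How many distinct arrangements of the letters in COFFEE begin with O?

Fix O in the first position and arrange the remaining 5 letters.
Those 5 letters have E appearing twice and F appearing twice, giving (5)!/(2!·2!) = 30.

30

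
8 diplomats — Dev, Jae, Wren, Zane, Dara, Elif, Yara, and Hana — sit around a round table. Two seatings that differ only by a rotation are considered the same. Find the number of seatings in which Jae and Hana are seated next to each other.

Glue Jae and Hana into a block (2 internal orders). Seating 7 units around a circle gives (6)! arrangements.
So 2 × (6)! = 2 × 720 = 1440.

1440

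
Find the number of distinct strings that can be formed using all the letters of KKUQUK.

KKUQUK has 6 letters with K appearing 3 times and U appearing twice.
The number of distinct arrangements is 6!/(3!·2!) = 720/12 = 60.

60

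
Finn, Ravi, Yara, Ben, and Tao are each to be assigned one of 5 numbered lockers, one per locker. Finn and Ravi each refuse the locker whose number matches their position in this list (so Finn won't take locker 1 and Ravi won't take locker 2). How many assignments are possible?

78

Let Aᵢ (for i ∈ {1, 2}) be the placements that put person i in their forbidden locker. Any j of these fix j positions, leaving (5−j)! ways to fill the rest, and there are C(2,j) ways to pick which j.
By inclusion–exclusion, the number of valid placements is Σ_{j=0}^{2} (−1)^j C(2,j)·(5−j)!.
Computing: 120 − 48 + 6 = 78.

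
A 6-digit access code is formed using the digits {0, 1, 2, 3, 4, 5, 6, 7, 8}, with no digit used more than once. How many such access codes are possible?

This is a permutation of 6 out of 9: P(9,6) = 9!/3!.
9 × 8 × 7 × 6 × 5 × 4 = 60480.

60480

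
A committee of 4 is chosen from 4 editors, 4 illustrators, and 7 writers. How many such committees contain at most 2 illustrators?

1320

Split by how many illustrators are chosen (0 through 2).
Sum: C(4,0)·C(11,4) + C(4,1)·C(11,3) + C(4,2)·C(11,2) = 330 + 660 + 330 = 1320.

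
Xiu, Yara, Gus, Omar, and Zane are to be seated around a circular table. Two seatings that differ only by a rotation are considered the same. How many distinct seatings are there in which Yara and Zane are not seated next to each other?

All circular seatings of 5 people number (4)! = 24.
Those with Yara next to Zane: fuse the pair into one unit and seat 4 units around a circle — 2·(3)! = 12.
Subtracting, 24 − 12 = 12.

12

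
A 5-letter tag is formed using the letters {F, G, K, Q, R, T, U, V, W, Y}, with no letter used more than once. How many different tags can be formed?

30240

Choose and order 5 of the 10 symbols: the first letter has 10 options, the next 9, and so on down to 6.
10 × 9 × 8 × 7 × 6 = 30240.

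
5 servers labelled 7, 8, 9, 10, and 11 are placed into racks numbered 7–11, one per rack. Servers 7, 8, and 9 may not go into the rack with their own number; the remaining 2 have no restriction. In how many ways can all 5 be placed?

64

Let Aᵢ (for i ∈ {7, 8, 9}) be the placements that put server i in its forbidden rack. Any j of these fix j positions, leaving (5−j)! ways to fill the rest, and there are C(3,j) ways to pick which j.
By inclusion–exclusion, the number of valid placements is Σ_{j=0}^{3} (−1)^j C(3,j)·(5−j)!.
Computing: 120 − 72 + 18 − 2 = 64.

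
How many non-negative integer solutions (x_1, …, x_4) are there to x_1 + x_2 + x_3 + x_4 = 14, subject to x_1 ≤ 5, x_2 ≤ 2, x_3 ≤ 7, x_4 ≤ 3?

19

Ignoring the caps, the number of non-negative solutions to x_1+…+x_4 = 14 is C(17,3) = 680.
Subtract solutions that violate a single cap (substitute x_i' = x_i − (cap_i+1)): x_1 ≥ 6 gives C(11,3) = 165; x_2 ≥ 3 gives C(14,3) = 364; x_3 ≥ 8 gives C(9,3) = 84; x_4 ≥ 4 gives C(13,3) = 286. Together 899.
Add back pairs where two caps are both exceeded: 56 + 1 + 35 + 20 + 120 + 10 = 242.
Subtract triples: 0 + 4 + 0 + 0 = 4.
By inclusion–exclusion the count is 680 − 899 + 242 − 4 = 19.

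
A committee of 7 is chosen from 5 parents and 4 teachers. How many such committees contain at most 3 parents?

Split by how many parents are chosen (0 through 3).
Sum: C(5,0)·C(4,7) + C(5,1)·C(4,6) + C(5,2)·C(4,5) + C(5,3)·C(4,4) = 0 + 0 + 0 + 10 = 10.

10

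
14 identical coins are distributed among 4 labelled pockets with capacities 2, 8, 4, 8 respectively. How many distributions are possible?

90

Ignoring the caps, the number of non-negative solutions to x_1+…+x_4 = 14 is C(17,3) = 680.
Subtract solutions that violate a single cap (substitute x_i' = x_i − (cap_i+1)): x_1 ≥ 3 gives C(14,3) = 364; x_2 ≥ 9 gives C(8,3) = 56; x_3 ≥ 5 gives C(12,3) = 220; x_4 ≥ 9 gives C(8,3) = 56. Together 696.
Add back pairs where two caps are both exceeded: 10 + 84 + 10 + 1 + 0 + 1 = 106.
By inclusion–exclusion the count is 680 − 696 + 106 = 90.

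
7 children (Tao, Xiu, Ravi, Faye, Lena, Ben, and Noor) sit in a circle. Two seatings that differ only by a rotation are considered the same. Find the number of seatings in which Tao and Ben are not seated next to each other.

Without the restriction there are (6)! = 720 seatings.
Those with Tao next to Ben: fuse the pair into one unit and seat 6 units around a circle — 2·(5)! = 240.
Subtracting, 720 − 240 = 480.

480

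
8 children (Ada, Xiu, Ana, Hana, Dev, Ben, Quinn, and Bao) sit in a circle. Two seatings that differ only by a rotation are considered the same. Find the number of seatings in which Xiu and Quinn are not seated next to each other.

3600

All circular seatings of 8 people number (7)! = 5040.
Those with Xiu next to Quinn: fuse the pair into one unit and seat 7 units around a circle — 2·(6)! = 1440.
Subtracting, 5040 − 1440 = 3600.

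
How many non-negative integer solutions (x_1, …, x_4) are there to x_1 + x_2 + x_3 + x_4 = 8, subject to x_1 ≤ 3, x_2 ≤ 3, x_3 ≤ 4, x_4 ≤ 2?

Without the upper bounds there are C(11,3) = 165 ways to split 8 among 4 variables.
Subtract solutions that violate a single cap (substitute x_i' = x_i − (cap_i+1)): x_1 ≥ 4 gives C(7,3) = 35; x_2 ≥ 4 gives C(7,3) = 35; x_3 ≥ 5 gives C(6,3) = 20; x_4 ≥ 3 gives C(8,3) = 56. Together 146.
Add back pairs where two caps are both exceeded: 1 + 0 + 4 + 0 + 4 + 1 = 10.
By inclusion–exclusion the count is 165 − 146 + 10 = 29.

29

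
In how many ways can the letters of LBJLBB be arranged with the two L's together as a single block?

20

Treat the 2 copies of L as a single block. The multiset to arrange is then {LL, B, B, B, J}, 5 items in all.
That gives (5)!/(3!) = 20 arrangements.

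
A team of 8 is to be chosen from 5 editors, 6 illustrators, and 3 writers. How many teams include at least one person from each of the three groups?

2828

Total 8-person selections from all 14: C(14,8) = 3003.
Selections missing a whole group: no editors → C(9,8) = 9; no illustrators → C(8,8) = 1; no writers → C(11,8) = 165.
Add back selections omitting two groups (i.e. drawn from a single group): C(5,8) + C(6,8) + C(3,8) = 0.
By inclusion–exclusion: 3003 − 175 + 0 = 2828.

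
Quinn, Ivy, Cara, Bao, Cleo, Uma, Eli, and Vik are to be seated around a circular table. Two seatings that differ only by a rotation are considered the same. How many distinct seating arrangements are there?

Around a circle, 8 distinct people have 8!/8 = (7)! = 5040 rotationally distinct seatings.

5040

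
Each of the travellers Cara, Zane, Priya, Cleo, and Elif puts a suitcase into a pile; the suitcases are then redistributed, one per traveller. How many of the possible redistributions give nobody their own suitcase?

44

Let Aᵢ be the assignments in which traveller i gets their own suitcase. We want the size of the complement of A₁∪…∪A_5.
By inclusion–exclusion this is Σ_{j=0}^{5} (−1)^j C(5,j)·(5−j)!.
Computing: 120 − 120 + 60 − 20 + 5 − 1 = 44.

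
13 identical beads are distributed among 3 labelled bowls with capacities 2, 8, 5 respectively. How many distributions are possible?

Without the upper bounds there are C(15,2) = 105 ways to split 13 among 3 bowls.
Subtract solutions that violate a single cap (substitute x_i' = x_i − (cap_i+1)): x_1 ≥ 3 gives C(12,2) = 66; x_2 ≥ 9 gives C(6,2) = 15; x_3 ≥ 6 gives C(9,2) = 36. Together 117.
Add back pairs where two caps are both exceeded: 3 + 15 + 0 = 18.
By inclusion–exclusion the count is 105 − 117 + 18 = 6.

6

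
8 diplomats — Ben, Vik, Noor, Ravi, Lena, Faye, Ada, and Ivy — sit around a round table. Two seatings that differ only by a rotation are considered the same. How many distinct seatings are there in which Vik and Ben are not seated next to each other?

All circular seatings of 8 people number (7)! = 5040.
Seatings with Vik beside Ben: treat them as a block with 2 internal orders, giving 2 × (6)! = 1440.
Subtracting, 5040 − 1440 = 3600.

3600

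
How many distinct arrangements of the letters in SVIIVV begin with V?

With the first slot taken by V, it remains to arrange the other 5 letters (SIIVV).
Those 5 letters have I appearing twice and V appearing twice, giving (5)!/(2!·2!) = 30.

30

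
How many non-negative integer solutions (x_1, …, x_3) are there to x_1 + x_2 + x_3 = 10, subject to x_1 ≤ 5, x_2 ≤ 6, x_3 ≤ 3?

14

Ignoring the caps, the number of non-negative solutions to x_1+…+x_3 = 10 is C(12,2) = 66.
Subtract solutions that violate a single cap (substitute x_i' = x_i − (cap_i+1)): x_1 ≥ 6 gives C(6,2) = 15; x_2 ≥ 7 gives C(5,2) = 10; x_3 ≥ 4 gives C(8,2) = 28. Together 53.
Add back pairs where two caps are both exceeded: 0 + 1 + 0 = 1.
By inclusion–exclusion the count is 66 − 53 + 1 = 14.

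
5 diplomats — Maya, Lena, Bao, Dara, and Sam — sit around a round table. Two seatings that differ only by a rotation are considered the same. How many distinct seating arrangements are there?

Seat Maya anywhere (absorbing the rotational symmetry), then permute the other 4: (4)! = 24.

24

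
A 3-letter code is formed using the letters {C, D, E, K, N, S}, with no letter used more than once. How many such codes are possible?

120

With no repetition, fill the 3 letters in order: 6 choices, then 5, down to 4.
6 × 5 × 4 = 120.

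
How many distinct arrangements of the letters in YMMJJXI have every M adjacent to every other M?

360

Treat the 2 copies of M as a single block. The multiset to arrange is then {MM, I, J, J, X, Y}, 6 items in all.
That gives (6)!/(2!) = 360 arrangements.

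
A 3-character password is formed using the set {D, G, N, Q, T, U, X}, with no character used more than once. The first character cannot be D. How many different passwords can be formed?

180

The first character has 7−1 = 6 choices (anything except D).
The remaining 2 characters are filled from the other 6 symbols without repetition: 6 × 5 = 30.
Total: 6 × 30 = 180.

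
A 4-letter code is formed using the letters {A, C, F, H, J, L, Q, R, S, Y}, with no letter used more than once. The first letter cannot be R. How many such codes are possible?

4536

The first letter has 10−1 = 9 choices (anything except R).
The remaining 3 letters are filled from the other 9 symbols without repetition: 9 × 8 × 7 = 504.
Total: 9 × 504 = 4536.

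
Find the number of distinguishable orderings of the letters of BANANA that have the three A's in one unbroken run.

Treat the 3 copies of A as a single block. The multiset to arrange is then {AAA, B, N, N}, 4 items in all.
That gives (4)!/(2!) = 12 arrangements.

12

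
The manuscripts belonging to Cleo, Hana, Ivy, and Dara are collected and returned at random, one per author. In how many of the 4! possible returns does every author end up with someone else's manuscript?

This is the derangement count D_4: permutations of 4 items with no fixed point.
By inclusion–exclusion this is Σ_{j=0}^{4} (−1)^j C(4,j)·(4−j)!.
Computing: 24 − 24 + 12 − 4 + 1 = 9.

9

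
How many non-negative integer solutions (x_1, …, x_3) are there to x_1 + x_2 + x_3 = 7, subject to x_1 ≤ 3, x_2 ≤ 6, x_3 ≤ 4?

19

By stars and bars, unrestricted non-negative solutions to x_1+…+x_3 = 7 number C(7+2,2) = 36.
Subtract solutions that violate a single cap (substitute x_i' = x_i − (cap_i+1)): x_1 ≥ 4 gives C(5,2) = 10; x_2 ≥ 7 gives C(2,2) = 1; x_3 ≥ 5 gives C(4,2) = 6. Together 17.
No two caps can be exceeded simultaneously, so the pair terms are all 0.
By inclusion–exclusion the count is 36 − 17 + 0 = 19.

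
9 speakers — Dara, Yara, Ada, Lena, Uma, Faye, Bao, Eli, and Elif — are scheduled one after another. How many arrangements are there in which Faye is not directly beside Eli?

Of the 9! = 362880 arrangements, those with Faye and Eli adjacent number 2 × 8! = 80640 (treat the pair as a block with 2 internal orders).
Complementary counting: 362880 − 80640 = 282240.

282240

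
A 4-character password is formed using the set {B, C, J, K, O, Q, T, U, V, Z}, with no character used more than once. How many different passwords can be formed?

5040

This is a permutation of 4 out of 10: P(10,4) = 10!/6!.
10 × 9 × 8 × 7 = 5040.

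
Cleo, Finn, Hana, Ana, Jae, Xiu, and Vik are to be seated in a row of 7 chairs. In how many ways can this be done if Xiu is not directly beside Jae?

3600

There are 7! = 5040 arrangements in all. If Xiu and Jae are adjacent, merging them into one block gives 2·(6)! = 1440 arrangements.
Complementary counting: 5040 − 1440 = 3600.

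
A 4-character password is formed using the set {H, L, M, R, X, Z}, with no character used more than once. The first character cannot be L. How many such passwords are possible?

The first character has 6−1 = 5 choices (anything except L).
The remaining 3 characters are filled from the other 5 symbols without repetition: 5 × 4 × 3 = 60.
Total: 5 × 60 = 300.

300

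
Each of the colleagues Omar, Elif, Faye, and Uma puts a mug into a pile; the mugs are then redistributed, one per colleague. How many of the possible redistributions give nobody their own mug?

9

Let Aᵢ be the assignments in which colleague i gets their own mug. We want the size of the complement of A₁∪…∪A_4.
By inclusion–exclusion this is Σ_{j=0}^{4} (−1)^j C(4,j)·(4−j)!.
Computing: 24 − 24 + 12 − 4 + 1 = 9.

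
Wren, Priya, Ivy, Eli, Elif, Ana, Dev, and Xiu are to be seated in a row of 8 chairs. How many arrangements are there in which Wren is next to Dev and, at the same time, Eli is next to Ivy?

2880

Treat {Wren,Dev} as one block (2 orders) and {Eli,Ivy} as another (2 orders).
That leaves 6 units to arrange: 2 × 2 × 6! = 4 × 720 = 2880.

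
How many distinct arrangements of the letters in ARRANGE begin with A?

360

With the first slot taken by A, it remains to arrange the other 6 letters (RRANGE).
Those 6 letters have R appearing twice, giving (6)!/(2!) = 360.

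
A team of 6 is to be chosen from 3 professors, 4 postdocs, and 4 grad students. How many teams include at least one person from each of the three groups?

With no constraint there are C(11,6) = 462 possible selections.
Selections missing a whole group: no professors → C(8,6) = 28; no postdocs → C(7,6) = 7; no grad students → C(7,6) = 7.
Add back selections omitting two groups (i.e. drawn from a single group): C(3,6) + C(4,6) + C(4,6) = 0.
By inclusion–exclusion: 462 − 42 + 0 = 420.

420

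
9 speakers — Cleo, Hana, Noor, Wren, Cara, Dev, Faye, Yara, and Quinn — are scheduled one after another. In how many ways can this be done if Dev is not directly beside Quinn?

282240

Of the 9! = 362880 arrangements, those with Dev and Quinn adjacent number 2 × 8! = 80640 (treat the pair as a block with 2 internal orders).
Complementary counting: 362880 − 80640 = 282240.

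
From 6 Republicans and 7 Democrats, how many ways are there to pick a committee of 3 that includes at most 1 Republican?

161

Split by how many Republicans are chosen (0 through 1).
Sum: C(6,0)·C(7,3) + C(6,1)·C(7,2) = 35 + 126 = 161.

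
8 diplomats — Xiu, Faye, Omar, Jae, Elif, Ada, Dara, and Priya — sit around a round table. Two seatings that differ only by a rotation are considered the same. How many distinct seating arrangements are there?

5040

Fix one person's seat to break rotational symmetry; the remaining 7 people can be arranged in (7)! = 5040 ways.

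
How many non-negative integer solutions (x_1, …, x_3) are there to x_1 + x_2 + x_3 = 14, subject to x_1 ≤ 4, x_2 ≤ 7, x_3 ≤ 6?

10

By stars and bars, unrestricted non-negative solutions to x_1+…+x_3 = 14 number C(14+2,2) = 120.
Subtract solutions that violate a single cap (substitute x_i' = x_i − (cap_i+1)): x_1 ≥ 5 gives C(11,2) = 55; x_2 ≥ 8 gives C(8,2) = 28; x_3 ≥ 7 gives C(9,2) = 36. Together 119.
Add back pairs where two caps are both exceeded: 3 + 6 + 0 = 9.
By inclusion–exclusion the count is 120 − 119 + 9 = 10.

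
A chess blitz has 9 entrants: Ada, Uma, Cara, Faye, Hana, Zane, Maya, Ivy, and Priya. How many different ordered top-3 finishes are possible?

504

This is an ordered selection of 3 from 9: P(9,3).
That gives 9 × 8 × 7 = 504.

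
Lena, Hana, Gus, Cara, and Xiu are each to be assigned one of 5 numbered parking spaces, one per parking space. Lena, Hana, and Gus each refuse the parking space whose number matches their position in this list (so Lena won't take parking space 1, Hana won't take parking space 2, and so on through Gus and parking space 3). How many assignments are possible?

64

Let Aᵢ (for i ∈ {1, 2, 3}) be the placements that put person i in their forbidden parking space. Any j of these fix j positions, leaving (5−j)! ways to fill the rest, and there are C(3,j) ways to pick which j.
By inclusion–exclusion, the number of valid placements is Σ_{j=0}^{3} (−1)^j C(3,j)·(5−j)!.
Computing: 120 − 72 + 18 − 2 = 64.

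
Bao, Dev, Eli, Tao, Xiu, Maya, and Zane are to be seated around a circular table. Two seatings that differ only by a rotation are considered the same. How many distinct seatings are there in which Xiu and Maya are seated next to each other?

Treat {Xiu, Maya} as one unit (2 internal orders) and seat the resulting 6 units around the table: (5)! circular arrangements.
So 2 × (5)! = 2 × 120 = 240.

240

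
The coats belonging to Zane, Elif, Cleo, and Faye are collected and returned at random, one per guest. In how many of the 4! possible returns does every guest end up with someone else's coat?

9

Let Aᵢ be the assignments in which guest i gets their own coat. We want the size of the complement of A₁∪…∪A_4.
By inclusion–exclusion this is Σ_{j=0}^{4} (−1)^j C(4,j)·(4−j)!.
Computing: 24 − 24 + 12 − 4 + 1 = 9.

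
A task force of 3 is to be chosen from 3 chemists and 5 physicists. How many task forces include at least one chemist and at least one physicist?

45

With no constraint there are C(8,3) = 56 possible selections.
Subtract selections that omit an entire group: no chemists → C(5,3) = 10; no physicists → C(3,3) = 1.
Both groups omitted at once is impossible, so 56 − 11 = 45.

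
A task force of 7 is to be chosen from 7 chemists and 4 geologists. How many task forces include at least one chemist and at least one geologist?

Unrestricted: C(11,7) = 330 ways to pick any 7 of the 11.
Subtract selections that omit an entire group: no chemists → C(4,7) = 0; no geologists → C(7,7) = 1.
Both groups omitted at once is impossible, so 330 − 1 = 329.

329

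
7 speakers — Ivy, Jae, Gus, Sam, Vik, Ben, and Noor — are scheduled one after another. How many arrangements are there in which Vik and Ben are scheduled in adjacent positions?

1440

Glue Vik and Ben into one block (2 internal orders), leaving 6 units to arrange in a row.
So the count is 2·(6)! = 1440.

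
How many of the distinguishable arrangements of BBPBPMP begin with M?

With the first slot taken by M, it remains to arrange the other 6 letters (BBPBPP).
Those 6 letters have B appearing 3 times and P appearing 3 times, giving (6)!/(3!·3!) = 20.

20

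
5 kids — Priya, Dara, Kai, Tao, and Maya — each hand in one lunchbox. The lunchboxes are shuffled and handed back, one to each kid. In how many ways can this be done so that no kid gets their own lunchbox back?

Let Aᵢ be the assignments in which kid i gets their own lunchbox. We want the size of the complement of A₁∪…∪A_5.
By inclusion–exclusion this is Σ_{j=0}^{5} (−1)^j C(5,j)·(5−j)!.
Computing: 120 − 120 + 60 − 20 + 5 − 1 = 44.

44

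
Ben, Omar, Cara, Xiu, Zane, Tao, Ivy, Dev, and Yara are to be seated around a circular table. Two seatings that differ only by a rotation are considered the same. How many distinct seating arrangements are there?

40320

Seat Ben anywhere (absorbing the rotational symmetry), then permute the other 8: (8)! = 40320.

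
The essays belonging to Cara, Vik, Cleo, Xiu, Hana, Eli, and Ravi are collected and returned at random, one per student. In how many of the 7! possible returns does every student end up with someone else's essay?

1854

Let Aᵢ be the assignments in which student i gets their own essay. We want the size of the complement of A₁∪…∪A_7.
By inclusion–exclusion this is Σ_{j=0}^{7} (−1)^j C(7,j)·(7−j)!.
Computing: 5040 − 5040 + 2520 − 840 + 210 − 42 + 7 − 1 = 1854.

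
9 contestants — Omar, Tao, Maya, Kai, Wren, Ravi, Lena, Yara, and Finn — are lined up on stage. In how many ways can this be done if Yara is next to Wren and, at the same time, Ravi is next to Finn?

Treat {Yara,Wren} as one block (2 orders) and {Ravi,Finn} as another (2 orders).
That leaves 7 units to arrange: 2 × 2 × 7! = 4 × 5040 = 20160.

20160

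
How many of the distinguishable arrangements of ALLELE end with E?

With the last slot taken by E, it remains to arrange the other 5 letters (ALLLE).
Those 5 letters have L appearing 3 times, giving (5)!/(3!) = 20.

20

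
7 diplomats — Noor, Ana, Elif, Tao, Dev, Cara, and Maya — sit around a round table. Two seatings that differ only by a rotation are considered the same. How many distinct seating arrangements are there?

720

Seat Noor anywhere (absorbing the rotational symmetry), then permute the other 6: (6)! = 720.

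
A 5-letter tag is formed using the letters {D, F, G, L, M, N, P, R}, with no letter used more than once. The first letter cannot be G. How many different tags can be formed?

5880

The first letter has 8−1 = 7 choices (anything except G).
The remaining 4 letters are filled from the other 7 symbols without repetition: 7 × 6 × 5 × 4 = 840.
Total: 7 × 840 = 5880.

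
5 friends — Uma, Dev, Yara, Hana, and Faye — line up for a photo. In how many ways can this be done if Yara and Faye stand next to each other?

48

Treat {Yara, Faye} as a single unit. There are 4 units to order, and the pair itself can be ordered 2 ways.
That gives 2 × 4! = 2 × 24 = 48.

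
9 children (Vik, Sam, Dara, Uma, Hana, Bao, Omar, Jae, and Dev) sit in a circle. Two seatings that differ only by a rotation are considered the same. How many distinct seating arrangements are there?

Fix one person's seat to break rotational symmetry; the remaining 8 people can be arranged in (8)! = 40320 ways.

40320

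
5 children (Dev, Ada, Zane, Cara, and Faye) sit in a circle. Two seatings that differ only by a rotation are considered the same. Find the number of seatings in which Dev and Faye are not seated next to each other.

All circular seatings of 5 people number (4)! = 24.
Those with Dev next to Faye: fuse the pair into one unit and seat 4 units around a circle — 2·(3)! = 12.
Subtracting, 24 − 12 = 12.

12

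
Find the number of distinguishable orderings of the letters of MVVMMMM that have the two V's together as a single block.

6

Treat the 2 copies of V as a single block. The multiset to arrange is then {VV, M, M, M, M, M}, 6 items in all.
That gives (6)!/(5!) = 6 arrangements.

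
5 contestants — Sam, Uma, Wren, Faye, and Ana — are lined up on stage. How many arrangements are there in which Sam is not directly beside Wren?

72

Of the 5! = 120 arrangements, those with Sam and Wren adjacent number 2 × 4! = 48 (treat the pair as a block with 2 internal orders).
Complementary counting: 120 − 48 = 72.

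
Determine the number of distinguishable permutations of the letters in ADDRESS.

1260

Letter multiplicities in ADDRESS: A×1, D×2, E×1, R×1, S×2.
So there are 7! / (2!·2!) = 1260 distinguishable arrangements.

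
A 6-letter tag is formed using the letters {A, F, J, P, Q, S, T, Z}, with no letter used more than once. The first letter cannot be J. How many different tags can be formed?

The first letter has 8−1 = 7 choices (anything except J).
The remaining 5 letters are filled from the other 7 symbols without repetition: 7 × 6 × 5 × 4 × 3 = 2520.
Total: 7 × 2520 = 17640.

17640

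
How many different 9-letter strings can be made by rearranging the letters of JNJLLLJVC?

JNJLLLJVC has 9 letters with J appearing 3 times and L appearing 3 times.
The number of distinct arrangements is 9!/(3!·3!) = 362880/36 = 10080.

10080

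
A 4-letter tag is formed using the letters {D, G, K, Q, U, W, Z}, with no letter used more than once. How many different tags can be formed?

840

Choose and order 4 of the 7 symbols: the first letter has 7 options, the next 6, then 5, 4.
7 × 6 × 5 × 4 = 840.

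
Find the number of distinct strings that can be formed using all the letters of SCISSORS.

SCISSORS has 8 letters with S appearing 4 times.
The number of distinct arrangements is 8!/(4!) = 40320/24 = 1680.

1680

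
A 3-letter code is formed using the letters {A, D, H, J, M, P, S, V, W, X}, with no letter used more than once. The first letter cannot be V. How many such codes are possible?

The first letter has 10−1 = 9 choices (anything except V).
The remaining 2 letters are filled from the other 9 symbols without repetition: 9 × 8 = 72.
Total: 9 × 72 = 648.

648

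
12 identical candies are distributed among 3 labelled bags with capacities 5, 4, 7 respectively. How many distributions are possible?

15

By stars and bars, unrestricted non-negative solutions to x_1+…+x_3 = 12 number C(12+2,2) = 91.
Subtract solutions that violate a single cap (substitute x_i' = x_i − (cap_i+1)): x_1 ≥ 6 gives C(8,2) = 28; x_2 ≥ 5 gives C(9,2) = 36; x_3 ≥ 8 gives C(6,2) = 15. Together 79.
Add back pairs where two caps are both exceeded: 3 + 0 + 0 = 3.
By inclusion–exclusion the count is 91 − 79 + 3 = 15.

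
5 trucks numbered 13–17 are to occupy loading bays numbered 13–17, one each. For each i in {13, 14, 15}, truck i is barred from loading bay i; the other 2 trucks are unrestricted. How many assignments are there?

Let Aᵢ (for i ∈ {13, 14, 15}) be the placements that put truck i in its forbidden loading bay. Any j of these fix j positions, leaving (5−j)! ways to fill the rest, and there are C(3,j) ways to pick which j.
By inclusion–exclusion, the number of valid placements is Σ_{j=0}^{3} (−1)^j C(3,j)·(5−j)!.
Computing: 120 − 72 + 18 − 2 = 64.

64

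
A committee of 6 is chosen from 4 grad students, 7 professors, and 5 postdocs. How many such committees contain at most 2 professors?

3612

Split by how many professors are chosen (0 through 2).
Sum: C(7,0)·C(9,6) + C(7,1)·C(9,5) + C(7,2)·C(9,4) = 84 + 882 + 2646 = 3612.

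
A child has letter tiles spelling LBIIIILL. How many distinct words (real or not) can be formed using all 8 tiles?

280

Letter multiplicities in LBIIIILL: B×1, I×4, L×3.
So there are 8! / (4!·3!) = 280 distinguishable arrangements.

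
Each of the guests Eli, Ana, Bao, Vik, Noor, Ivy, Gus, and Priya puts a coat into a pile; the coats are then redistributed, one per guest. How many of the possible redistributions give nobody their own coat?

Count assignments avoiding every fixed point. For any j of the 8 guests fixed to their own coat, the other 8−j can be arranged in (8−j)! ways.
By inclusion–exclusion this is Σ_{j=0}^{8} (−1)^j C(8,j)·(8−j)!.
Computing: 40320 − 40320 + 20160 − 6720 + 1680 − 336 + 56 − 8 + 1 = 14833.

14833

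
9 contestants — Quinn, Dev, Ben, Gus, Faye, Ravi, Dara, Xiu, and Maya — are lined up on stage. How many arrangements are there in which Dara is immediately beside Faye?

80640

Glue Dara and Faye into one block (2 internal orders), leaving 8 units to arrange in a row.
That gives 2 × 8! = 2 × 40320 = 80640.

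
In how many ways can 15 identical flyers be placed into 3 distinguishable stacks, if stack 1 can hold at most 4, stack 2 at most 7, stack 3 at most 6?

Ignoring the caps, the number of non-negative solutions to x_1+…+x_3 = 15 is C(17,2) = 136.
Subtract solutions that violate a single cap (substitute x_i' = x_i − (cap_i+1)): x_1 ≥ 5 gives C(12,2) = 66; x_2 ≥ 8 gives C(9,2) = 36; x_3 ≥ 7 gives C(10,2) = 45. Together 147.
Add back pairs where two caps are both exceeded: 6 + 10 + 1 = 17.
By inclusion–exclusion the count is 136 − 147 + 17 = 6.

6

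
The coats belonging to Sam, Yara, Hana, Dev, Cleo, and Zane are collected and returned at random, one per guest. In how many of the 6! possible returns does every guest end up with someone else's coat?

265

Count assignments avoiding every fixed point. For any j of the 6 guests fixed to their own coat, the other 6−j can be arranged in (6−j)! ways.
By inclusion–exclusion this is Σ_{j=0}^{6} (−1)^j C(6,j)·(6−j)!.
Computing: 720 − 720 + 360 − 120 + 30 − 6 + 1 = 265.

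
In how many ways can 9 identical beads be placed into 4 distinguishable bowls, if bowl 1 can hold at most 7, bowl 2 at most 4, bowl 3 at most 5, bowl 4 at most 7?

By stars and bars, unrestricted non-negative solutions to x_1+…+x_4 = 9 number C(9+3,3) = 220.
Subtract solutions that violate a single cap (substitute x_i' = x_i − (cap_i+1)): x_1 ≥ 8 gives C(4,3) = 4; x_2 ≥ 5 gives C(7,3) = 35; x_3 ≥ 6 gives C(6,3) = 20; x_4 ≥ 8 gives C(4,3) = 4. Together 63.
No two caps can be exceeded simultaneously, so the pair terms are all 0.
By inclusion–exclusion the count is 220 − 63 + 0 = 157.

157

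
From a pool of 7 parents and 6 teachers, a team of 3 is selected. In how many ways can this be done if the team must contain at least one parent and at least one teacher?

231

Unrestricted: C(13,3) = 286 ways to pick any 3 of the 13.
Subtract selections that omit an entire group: no parents → C(6,3) = 20; no teachers → C(7,3) = 35.
Both groups omitted at once is impossible, so 286 − 55 = 231.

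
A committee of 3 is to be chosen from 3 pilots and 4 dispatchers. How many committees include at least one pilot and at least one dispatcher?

Unrestricted: C(7,3) = 35 ways to pick any 3 of the 7.
Selections missing a whole group: no pilots → C(4,3) = 4; no dispatchers → C(3,3) = 1.
Both groups omitted at once is impossible, so 35 − 5 = 30.

30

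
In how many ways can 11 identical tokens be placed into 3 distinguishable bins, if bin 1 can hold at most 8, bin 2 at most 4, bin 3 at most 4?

By stars and bars, unrestricted non-negative solutions to x_1+…+x_3 = 11 number C(11+2,2) = 78.
Subtract solutions that violate a single cap (substitute x_i' = x_i − (cap_i+1)): x_1 ≥ 9 gives C(4,2) = 6; x_2 ≥ 5 gives C(8,2) = 28; x_3 ≥ 5 gives C(8,2) = 28. Together 62.
Add back pairs where two caps are both exceeded: 0 + 0 + 3 = 3.
By inclusion–exclusion the count is 78 − 62 + 3 = 19.

19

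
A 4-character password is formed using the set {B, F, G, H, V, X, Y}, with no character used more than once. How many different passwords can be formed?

This is a permutation of 4 out of 7: P(7,4) = 7!/3!.
7 × 6 × 5 × 4 = 840.

840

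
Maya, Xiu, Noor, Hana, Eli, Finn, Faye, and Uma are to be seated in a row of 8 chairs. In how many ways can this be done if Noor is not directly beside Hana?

30240

There are 8! = 40320 arrangements in all. If Noor and Hana are adjacent, merging them into one block gives 2·(7)! = 10080 arrangements.
So 40320 − 10080 = 30240 arrangements keep them apart.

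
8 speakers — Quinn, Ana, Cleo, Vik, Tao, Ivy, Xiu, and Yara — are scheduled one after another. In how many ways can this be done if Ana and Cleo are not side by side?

30240

There are 8! = 40320 arrangements in all. If Ana and Cleo are adjacent, merging them into one block gives 2·(7)! = 10080 arrangements.
Complementary counting: 40320 − 10080 = 30240.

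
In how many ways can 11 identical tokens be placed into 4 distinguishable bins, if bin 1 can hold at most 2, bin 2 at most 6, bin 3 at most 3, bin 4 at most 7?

65

By stars and bars, unrestricted non-negative solutions to x_1+…+x_4 = 11 number C(11+3,3) = 364.
Subtract solutions that violate a single cap (substitute x_i' = x_i − (cap_i+1)): x_1 ≥ 3 gives C(11,3) = 165; x_2 ≥ 7 gives C(7,3) = 35; x_3 ≥ 4 gives C(10,3) = 120; x_4 ≥ 8 gives C(6,3) = 20. Together 340.
Add back pairs where two caps are both exceeded: 4 + 35 + 1 + 1 + 0 + 0 = 41.
By inclusion–exclusion the count is 364 − 340 + 41 = 65.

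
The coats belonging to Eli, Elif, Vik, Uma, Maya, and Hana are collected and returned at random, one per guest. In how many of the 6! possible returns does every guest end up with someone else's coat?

265

Let Aᵢ be the assignments in which guest i gets their own coat. We want the size of the complement of A₁∪…∪A_6.
By inclusion–exclusion this is Σ_{j=0}^{6} (−1)^j C(6,j)·(6−j)!.
Computing: 720 − 720 + 360 − 120 + 30 − 6 + 1 = 265.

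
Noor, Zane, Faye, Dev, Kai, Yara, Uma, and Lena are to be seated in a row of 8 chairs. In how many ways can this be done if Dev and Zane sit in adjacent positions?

10080

Glue Dev and Zane into one block (2 internal orders), leaving 7 units to arrange in a row.
That gives 2 × 7! = 2 × 5040 = 10080.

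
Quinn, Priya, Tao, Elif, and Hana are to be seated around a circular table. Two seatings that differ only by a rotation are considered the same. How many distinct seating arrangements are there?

24

Around a circle, 5 distinct people have 5!/5 = (4)! = 24 rotationally distinct seatings.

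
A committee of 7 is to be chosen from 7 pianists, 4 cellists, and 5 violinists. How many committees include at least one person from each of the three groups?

10283

With no constraint there are C(16,7) = 11440 possible selections.
Subtract selections that omit an entire group: no pianists → C(9,7) = 36; no cellists → C(12,7) = 792; no violinists → C(11,7) = 330.
Add back selections omitting two groups (i.e. drawn from a single group): C(7,7) + C(4,7) + C(5,7) = 1.
By inclusion–exclusion: 11440 − 1158 + 1 = 10283.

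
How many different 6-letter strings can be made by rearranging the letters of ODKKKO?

60

The 6 letters of ODKKKO have repeats: K appearing 3 times and O appearing twice.
Dividing 6! = 720 by 3!·2! = 12 for the repeated letters gives 60.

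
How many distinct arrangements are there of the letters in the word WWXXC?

30

Letter multiplicities in WWXXC: C×1, W×2, X×2.
So there are 5! / (2!·2!) = 30 distinguishable arrangements.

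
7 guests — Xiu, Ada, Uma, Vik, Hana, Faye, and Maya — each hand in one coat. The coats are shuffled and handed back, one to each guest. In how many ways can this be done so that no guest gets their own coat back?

Let Aᵢ be the assignments in which guest i gets their own coat. We want the size of the complement of A₁∪…∪A_7.
By inclusion–exclusion this is Σ_{j=0}^{7} (−1)^j C(7,j)·(7−j)!.
Computing: 5040 − 5040 + 2520 − 840 + 210 − 42 + 7 − 1 = 1854.

1854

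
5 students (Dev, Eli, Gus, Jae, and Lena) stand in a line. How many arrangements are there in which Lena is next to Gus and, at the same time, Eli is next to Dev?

24

Treat {Lena,Gus} as one block (2 orders) and {Eli,Dev} as another (2 orders).
That leaves 3 units to arrange: 2 × 2 × 3! = 4 × 6 = 24.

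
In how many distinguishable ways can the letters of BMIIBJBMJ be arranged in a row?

7560

Letter multiplicities in BMIIBJBMJ: B×3, I×2, J×2, M×2.
The number of distinct arrangements is 9!/(3!·2!·2!·2!) = 362880/48 = 7560.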